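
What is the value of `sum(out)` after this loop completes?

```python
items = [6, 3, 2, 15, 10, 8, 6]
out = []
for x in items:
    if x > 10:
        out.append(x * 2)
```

Sum of doubled values > 10
`out` takes the values: [] → [30]
So `sum(out)` = 30

Answer: 30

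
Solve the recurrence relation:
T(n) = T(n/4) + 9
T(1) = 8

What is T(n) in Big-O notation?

Each step divides n by 4 and adds 9. After log_4(n) steps we reach T(1)=8. So T(n) = 9·log_4(n) + 8 = O(log n).

Answer: O(log n)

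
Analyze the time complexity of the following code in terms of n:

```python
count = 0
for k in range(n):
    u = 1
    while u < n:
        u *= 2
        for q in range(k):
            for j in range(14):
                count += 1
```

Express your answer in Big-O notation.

Each loop level contributes: n × log n × n × 1. Multiplying the contributions gives O(n^2 log n).

Answer: O(n^2 log n)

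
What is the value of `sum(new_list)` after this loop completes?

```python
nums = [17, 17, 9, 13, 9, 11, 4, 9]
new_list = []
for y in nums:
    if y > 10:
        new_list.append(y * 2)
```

Sum of doubled values > 10
`new_list` takes the values: [] → [34] → [34, 34] → [34, 34, 26] → [34, 34, 26, 22]
So `sum(new_list)` = 116

Answer: 116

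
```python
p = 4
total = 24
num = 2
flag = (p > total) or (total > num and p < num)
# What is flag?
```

Trace:
`p = 4` → p = 4
`total = 24` → total = 24
`num = 2` → num = 2
`flag = (p > total) or (total > num and p < num)` → flag = False
So flag = False

Answer: False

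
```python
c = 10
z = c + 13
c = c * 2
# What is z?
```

Trace:
`c = 10` → c = 10
`z = c + 13` → z = 23
`c = c * 2` → c = 20
So z = 23

Answer: 23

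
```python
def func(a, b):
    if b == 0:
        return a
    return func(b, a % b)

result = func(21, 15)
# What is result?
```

func(21, 15) -> func(15, 6) -> func(6, 3) -> func(3, 0) -> 3

Answer: 3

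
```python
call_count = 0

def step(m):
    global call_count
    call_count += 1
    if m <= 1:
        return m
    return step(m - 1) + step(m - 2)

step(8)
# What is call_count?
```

Calls(m) = 1 + Calls(m-1) + Calls(m-2); Calls(0)=Calls(1)=1. For m=8 this gives 67.

Answer: 67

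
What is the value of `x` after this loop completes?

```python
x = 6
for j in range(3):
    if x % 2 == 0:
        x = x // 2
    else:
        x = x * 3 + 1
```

Collatz-style transformation from 6
`x` takes the values: 6 → 3 → 10 → 5

Answer: 5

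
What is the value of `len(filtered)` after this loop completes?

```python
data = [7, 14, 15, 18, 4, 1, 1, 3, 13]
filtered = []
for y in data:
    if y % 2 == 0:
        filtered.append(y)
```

Count even numbers in [7, 14, 15, 18, 4, 1, 1, 3, 13]
`filtered` takes the values: [] → [14] → [14, 18] → [14, 18, 4]
So `len(filtered)` = 3

Answer: 3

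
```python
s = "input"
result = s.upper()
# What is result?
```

Trace:
`s = "input"` → s = 'input'
`result = s.upper()` → result = 'INPUT'
So result = 'INPUT'

Answer: 'INPUT'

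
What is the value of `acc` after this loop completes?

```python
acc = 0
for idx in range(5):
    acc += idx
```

Sum of 0 to 4 = 10
`acc` takes the values: 0 → 1 → 3 → 6 → 10

Answer: 10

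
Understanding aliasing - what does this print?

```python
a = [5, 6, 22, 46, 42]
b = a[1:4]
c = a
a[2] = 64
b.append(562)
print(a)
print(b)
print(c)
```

Key concept: slice vs alias.
Step by step:
`a = [5, 6, 22, 46, 42]` → a = [5, 6, 22, 46, 42]
`b = a[1:4]` → b = [6, 22, 46]
`c = a` → c = [5, 6, 22, 46, 42] (same object as a)
`a[2] = 64` → a = [5, 6, 64, 46, 42] (same object as c); c = [5, 6, 64, 46, 42] (same object as a)
`b.append(562)` → b = [6, 22, 46, 562]
`print(a)` → prints [5, 6, 64, 46, 42]
`print(b)` → prints [6, 22, 46, 562]
`print(c)` → prints [5, 6, 64, 46, 42]

Answer:
[5, 6, 64, 46, 42]
[6, 22, 46, 562]
[5, 6, 64, 46, 42]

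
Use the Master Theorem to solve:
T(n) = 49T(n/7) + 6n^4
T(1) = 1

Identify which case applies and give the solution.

a=49, b=7, f(n)=6n^4. log_7(49) = 2. Since c=4 > 2 and the regularity condition holds (49(n/7)^4 = (49/7^4)n^4 with 49/7^4 < 1), Case 3 applies: T(n) = Θ(f(n)) = O(n^4).

Answer: O(n^4) - Case 3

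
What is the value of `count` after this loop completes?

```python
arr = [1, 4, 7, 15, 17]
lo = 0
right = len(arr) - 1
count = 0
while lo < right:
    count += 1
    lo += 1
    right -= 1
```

Iterations until pointers meet (list length 5)
`count` takes the values: 0 → 1 → 2

Answer: 2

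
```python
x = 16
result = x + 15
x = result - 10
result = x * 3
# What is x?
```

Trace:
`x = 16` → x = 16
`result = x + 15` → result = 31
`x = result - 10` → x = 21
`result = x * 3` → result = 63
So x = 21

Answer: 21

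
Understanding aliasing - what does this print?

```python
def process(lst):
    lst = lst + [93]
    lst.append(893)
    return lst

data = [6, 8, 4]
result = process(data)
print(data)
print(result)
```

Key concept: rebinding parameter vs mutation.
Step by step:
`data = [6, 8, 4]` → data = [6, 8, 4]
`result = process(data)` → result = [6, 8, 4, 93, 893]
`print(data)` → prints [6, 8, 4]
`print(result)` → prints [6, 8, 4, 93, 893]

Answer:
[6, 8, 4]
[6, 8, 4, 93, 893]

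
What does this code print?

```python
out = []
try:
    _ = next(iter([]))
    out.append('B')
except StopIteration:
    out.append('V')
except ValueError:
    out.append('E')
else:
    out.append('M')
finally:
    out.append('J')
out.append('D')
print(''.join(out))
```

Execution trace: 'V' (except StopIteration) → 'J' (finally) → 'D' (after the try/except). Output: VJD

Answer: VJD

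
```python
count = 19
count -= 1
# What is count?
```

Trace:
`count = 19` → count = 19
`count -= 1` → count = 18
So count = 18

Answer: 18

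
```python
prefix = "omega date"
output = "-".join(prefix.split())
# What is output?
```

Trace:
`prefix = "omega date"` → prefix = 'omega date'
`output = "-".join(prefix.split())` → output = 'omega-date'
So output = 'omega-date'

Answer: 'omega-date'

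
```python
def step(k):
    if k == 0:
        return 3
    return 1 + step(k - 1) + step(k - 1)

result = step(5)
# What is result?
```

step(k) = 1 + 2·step(k-1), step(0)=3. Closed form: (3+1)·2^5 - 1 = 127.

Answer: 127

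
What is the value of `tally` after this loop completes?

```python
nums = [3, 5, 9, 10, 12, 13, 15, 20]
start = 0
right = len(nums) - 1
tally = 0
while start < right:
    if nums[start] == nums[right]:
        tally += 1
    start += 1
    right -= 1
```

Count matching pairs from ends
`tally` takes the values: 0

Answer: 0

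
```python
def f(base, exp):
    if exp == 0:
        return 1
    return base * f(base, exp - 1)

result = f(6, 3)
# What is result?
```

f(6, 3) = 6 * 6 * 6 = 216

Answer: 216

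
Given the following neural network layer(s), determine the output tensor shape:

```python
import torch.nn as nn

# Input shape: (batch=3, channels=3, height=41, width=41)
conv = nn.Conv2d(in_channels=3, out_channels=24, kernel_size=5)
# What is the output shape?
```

Input: (3, 3, 41, 41) -> Output: (3, 24, 37, 37)

Answer: (3, 24, 37, 37)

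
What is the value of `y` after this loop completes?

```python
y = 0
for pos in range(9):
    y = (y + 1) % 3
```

Increment mod 3, 9 times = 0
`y` takes the values: 0 → 1 → 2 → 0 → 1 → 2 → 0 → 1 → 2 → 0

Answer: 0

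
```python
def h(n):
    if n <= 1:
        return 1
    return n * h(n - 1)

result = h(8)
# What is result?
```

h(8) = 8 * 7 * 6 * 5 * 4 * 3 * 2 * 1 = 40320

Answer: 40320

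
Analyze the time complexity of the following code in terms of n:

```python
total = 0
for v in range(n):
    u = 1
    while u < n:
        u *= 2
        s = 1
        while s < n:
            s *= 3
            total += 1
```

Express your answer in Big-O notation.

Each loop level contributes: n × log n × log n. Multiplying the contributions gives O(n log² n).

Answer: O(n log² n)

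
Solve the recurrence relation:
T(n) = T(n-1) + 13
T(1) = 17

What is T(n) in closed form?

Unrolling: T(n) = T(1) + 13·(n-1) = 17 + 13(n-1) = 13n + 4.

Answer: T(n) = 13n + 4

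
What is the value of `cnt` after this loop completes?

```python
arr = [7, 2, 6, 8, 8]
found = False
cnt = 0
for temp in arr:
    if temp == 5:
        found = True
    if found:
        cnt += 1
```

Count elements after first 5 in [7, 2, 6, 8, 8]
`cnt` takes the values: 0

Answer: 0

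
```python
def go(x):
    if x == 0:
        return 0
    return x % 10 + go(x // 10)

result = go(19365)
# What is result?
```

Sum of digits of 19365: 5 + 6 + 3 + 9 + 1 = 24

Answer: 24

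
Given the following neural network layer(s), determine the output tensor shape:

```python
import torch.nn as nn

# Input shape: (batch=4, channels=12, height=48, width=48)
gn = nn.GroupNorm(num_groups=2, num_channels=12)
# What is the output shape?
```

Input: (4, 12, 48, 48) -> Output: (4, 12, 48, 48)

Answer: (4, 12, 48, 48)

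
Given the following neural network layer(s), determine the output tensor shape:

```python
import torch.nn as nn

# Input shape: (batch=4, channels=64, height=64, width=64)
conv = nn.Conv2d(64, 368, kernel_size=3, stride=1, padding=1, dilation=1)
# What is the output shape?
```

Input: (4, 64, 64, 64) -> Output: (4, 368, 64, 64)

Answer: (4, 368, 64, 64)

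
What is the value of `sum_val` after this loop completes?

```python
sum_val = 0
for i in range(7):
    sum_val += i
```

Sum of 0 to 6 = 21
`sum_val` takes the values: 0 → 1 → 3 → 6 → 10 → 15 → 21

Answer: 21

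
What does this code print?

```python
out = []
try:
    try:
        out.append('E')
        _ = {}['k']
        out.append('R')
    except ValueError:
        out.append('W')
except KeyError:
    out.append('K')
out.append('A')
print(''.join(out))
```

Execution trace: 'E' (try body) → 'K' (outer except KeyError) → 'A' (after the try/except). Output: EKA

Answer: EKA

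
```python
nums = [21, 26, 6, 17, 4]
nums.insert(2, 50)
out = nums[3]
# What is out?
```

Trace:
`nums = [21, 26, 6, 17, 4]` → nums = [21, 26, 6, 17, 4]
`nums.insert(2, 50)` → nums = [21, 26, 50, 6, 17, 4]
`out = nums[3]` → out = 6
So out = 6

Answer: 6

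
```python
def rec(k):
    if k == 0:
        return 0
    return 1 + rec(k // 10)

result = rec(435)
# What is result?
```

Count of digits of 435: 3

Answer: 3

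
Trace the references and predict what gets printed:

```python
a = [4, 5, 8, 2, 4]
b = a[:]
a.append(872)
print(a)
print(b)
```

Key concept: slice [:] creates copy.
Step by step:
`a = [4, 5, 8, 2, 4]` → a = [4, 5, 8, 2, 4]
`b = a[:]` → b = [4, 5, 8, 2, 4]
`a.append(872)` → a = [4, 5, 8, 2, 4, 872]
`print(a)` → prints [4, 5, 8, 2, 4, 872]
`print(b)` → prints [4, 5, 8, 2, 4]

Answer:
[4, 5, 8, 2, 4, 872]
[4, 5, 8, 2, 4]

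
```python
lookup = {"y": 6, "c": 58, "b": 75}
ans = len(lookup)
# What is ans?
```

Trace:
`lookup = {"y": 6, "c": 58, "b": 75}` → lookup = {'y': 6, 'c': 58, 'b': 75}
`ans = len(lookup)` → ans = 3
So ans = 3

Answer: 3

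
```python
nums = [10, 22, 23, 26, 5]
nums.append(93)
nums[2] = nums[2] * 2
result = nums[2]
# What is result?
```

Trace:
`nums = [10, 22, 23, 26, 5]` → nums = [10, 22, 23, 26, 5]
`nums.append(93)` → nums = [10, 22, 23, 26, 5, 93]
`nums[2] = nums[2] * 2` → nums = [10, 22, 46, 26, 5, 93]
`result = nums[2]` → result = 46
So result = 46

Answer: 46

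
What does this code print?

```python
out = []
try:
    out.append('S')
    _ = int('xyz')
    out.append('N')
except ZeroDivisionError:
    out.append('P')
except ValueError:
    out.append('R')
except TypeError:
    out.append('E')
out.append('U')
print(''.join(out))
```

Execution trace: 'S' (try body) → 'R' (except ValueError) → 'U' (after the try/except). Output: SRU

Answer: SRU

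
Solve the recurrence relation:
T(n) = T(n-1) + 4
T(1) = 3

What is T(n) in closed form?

Unrolling: T(n) = T(1) + 4·(n-1) = 3 + 4(n-1) = 4n - 1.

Answer: T(n) = 4n - 1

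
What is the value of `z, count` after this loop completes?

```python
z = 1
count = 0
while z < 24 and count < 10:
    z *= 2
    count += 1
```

Double until >= 24 or 10 iterations
`z, count` takes the values: (1, 0) → (2, 0) → (2, 1) → (4, 1) → (4, 2) → (8, 2) → (8, 3) → (16, 3) → (16, 4) → (32, 4) → (32, 5)

Answer: 32, 5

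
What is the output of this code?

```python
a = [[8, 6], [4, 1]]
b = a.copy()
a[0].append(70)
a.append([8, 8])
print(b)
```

Key concept: shallow copy with nested lists.
Step by step:
`a = [[8, 6], [4, 1]]` → a = [[8, 6], [4, 1]]
`b = a.copy()` → b = [[8, 6], [4, 1]]
`a[0].append(70)` → a = [[8, 6, 70], [4, 1]]; b = [[8, 6, 70], [4, 1]]
`a.append([8, 8])` → a = [[8, 6, 70], [4, 1], [8, 8]]
`print(b)` → prints [[8, 6, 70], [4, 1]]

Answer: [[8, 6, 70], [4, 1]]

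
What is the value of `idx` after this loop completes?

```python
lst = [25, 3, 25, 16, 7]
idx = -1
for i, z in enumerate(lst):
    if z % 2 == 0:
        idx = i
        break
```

First even number index in [25, 3, 25, 16, 7]
`idx` takes the values: -1 → 3

Answer: 3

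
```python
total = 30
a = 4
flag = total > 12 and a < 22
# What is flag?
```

Trace:
`total = 30` → total = 30
`a = 4` → a = 4
`flag = total > 12 and a < 22` → flag = True
So flag = True

Answer: True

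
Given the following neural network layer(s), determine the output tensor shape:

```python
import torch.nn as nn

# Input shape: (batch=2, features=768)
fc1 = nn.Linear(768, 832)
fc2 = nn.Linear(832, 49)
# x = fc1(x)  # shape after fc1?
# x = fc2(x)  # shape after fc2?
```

Input: (2, 768) -> after fc1: (2, 832) -> Output: (2, 49)

Answer: (2, 49)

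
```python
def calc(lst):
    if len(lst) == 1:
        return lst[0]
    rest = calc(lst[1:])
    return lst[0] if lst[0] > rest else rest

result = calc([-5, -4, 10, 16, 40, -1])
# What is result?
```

Recursive max over [-5, -4, 10, 16, 40, -1] = 40

Answer: 40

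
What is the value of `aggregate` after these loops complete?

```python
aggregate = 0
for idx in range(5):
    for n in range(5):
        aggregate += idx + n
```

Sum of all idx+n for idx,n in 5x5
`aggregate` takes the values: 0 → 1 → 3 → 6 → 10 → 11 → 13 → 16 → 20 → 25 → 27 → 30 → 34 → 39 → 45 → 48 → 52 → 57 → 63 → 70 → 74 → 79 → 85 → 92 → 100

Answer: 100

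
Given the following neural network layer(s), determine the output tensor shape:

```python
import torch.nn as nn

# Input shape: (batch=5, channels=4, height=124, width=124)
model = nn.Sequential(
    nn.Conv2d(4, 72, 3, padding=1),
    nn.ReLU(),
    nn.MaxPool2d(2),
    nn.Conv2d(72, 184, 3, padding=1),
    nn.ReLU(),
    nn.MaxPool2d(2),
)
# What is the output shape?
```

Input: (5, 4, 124, 124) -> after first Conv2d: (5, 72, 124, 124) -> after first MaxPool2d: (5, 72, 62, 62) -> after second Conv2d: (5, 184, 62, 62) -> Output: (5, 184, 31, 31)

Answer: (5, 184, 31, 31)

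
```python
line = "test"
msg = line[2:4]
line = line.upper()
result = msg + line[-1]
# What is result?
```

Trace:
`line = "test"` → line = 'test'
`msg = line[2:4]` → msg = 'st'
`line = line.upper()` → line = 'TEST'
`result = msg + line[-1]` → result = 'stT'
So result = 'stT'

Answer: 'stT'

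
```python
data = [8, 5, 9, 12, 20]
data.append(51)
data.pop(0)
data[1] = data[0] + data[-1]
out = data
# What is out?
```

Trace:
`data = [8, 5, 9, 12, 20]` → data = [8, 5, 9, 12, 20]
`data.append(51)` → data = [8, 5, 9, 12, 20, 51]
`data.pop(0)` → data = [5, 9, 12, 20, 51]
`data[1] = data[0] + data[-1]` → data = [5, 56, 12, 20, 51]
`out = data` → out = [5, 56, 12, 20, 51]
So out = [5, 56, 12, 20, 51]

Answer: [5, 56, 12, 20, 51]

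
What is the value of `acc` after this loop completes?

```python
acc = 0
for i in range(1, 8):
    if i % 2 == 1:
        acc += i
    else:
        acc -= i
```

Add odd, subtract even
`acc` takes the values: 0 → 1 → -1 → 2 → -2 → 3 → -3 → 4

Answer: 4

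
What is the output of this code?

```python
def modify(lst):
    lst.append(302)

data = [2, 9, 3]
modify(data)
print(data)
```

Key concept: function modifies passed list.
Step by step:
`data = [2, 9, 3]` → data = [2, 9, 3]
`modify(data)` → data = [2, 9, 3, 302]
`print(data)` → prints [2, 9, 3, 302]

Answer: [2, 9, 3, 302]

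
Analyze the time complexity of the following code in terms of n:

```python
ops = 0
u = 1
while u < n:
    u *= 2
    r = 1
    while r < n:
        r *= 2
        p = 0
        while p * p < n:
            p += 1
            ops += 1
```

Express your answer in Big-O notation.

Each loop level contributes: log n × log n × √n. Multiplying the contributions gives O(√n log² n).

Answer: O(√n log² n)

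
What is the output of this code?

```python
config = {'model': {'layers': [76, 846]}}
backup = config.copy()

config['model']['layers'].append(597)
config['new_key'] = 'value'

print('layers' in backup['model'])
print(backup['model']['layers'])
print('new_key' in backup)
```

Key concept: shallow copy gotcha with nested dict.
Step by step:
`config = {'model': {'layers': [76, 846]}}` → config = {'model': {'layers': [76, 846]}}
`backup = config.copy()` → backup = {'model': {'layers': [76, 846]}}
`config['model']['layers'].append(597)` → config = {'model': {'layers': [76, 846, 597]}}; backup = {'model': {'layers': [76, 846, 597]}}
`config['new_key'] = 'value'` → config = {'model': {'layers': [76, 846, 597]}, 'new_key': 'value'}
`print('layers' in backup['model'])` → prints True
`print(backup['model']['layers'])` → prints [76, 846, 597]
`print('new_key' in backup)` → prints False

Answer:
True
[76, 846, 597]
False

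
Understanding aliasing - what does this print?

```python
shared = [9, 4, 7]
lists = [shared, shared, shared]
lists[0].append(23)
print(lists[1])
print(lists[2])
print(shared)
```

Key concept: list of same reference.
Step by step:
`shared = [9, 4, 7]` → shared = [9, 4, 7]
`lists = [shared, shared, shared]` → lists = [[9, 4, 7], [9, 4, 7], [9, 4, 7]]
`lists[0].append(23)` → shared = [9, 4, 7, 23]; lists = [[9, 4, 7, 23], [9, 4, 7, 23], [9, 4, 7, 23]]
`print(lists[1])` → prints [9, 4, 7, 23]
`print(lists[2])` → prints [9, 4, 7, 23]
`print(shared)` → prints [9, 4, 7, 23]

Answer:
[9, 4, 7, 23]
[9, 4, 7, 23]
[9, 4, 7, 23]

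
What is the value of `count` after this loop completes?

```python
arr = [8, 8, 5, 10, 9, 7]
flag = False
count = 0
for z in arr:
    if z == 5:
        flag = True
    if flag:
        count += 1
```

Count elements after first 5 in [8, 8, 5, 10, 9, 7]
`count` takes the values: 0 → 1 → 2 → 3 → 4

Answer: 4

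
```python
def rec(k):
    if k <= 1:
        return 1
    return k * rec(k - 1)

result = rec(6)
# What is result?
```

rec(6) = 6 * 5 * 4 * 3 * 2 * 1 = 720

Answer: 720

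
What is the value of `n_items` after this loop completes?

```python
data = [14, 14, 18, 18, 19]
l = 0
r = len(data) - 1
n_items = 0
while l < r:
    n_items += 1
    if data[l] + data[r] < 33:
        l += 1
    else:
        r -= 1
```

Steps to find pair summing to 33
`n_items` takes the values: 0 → 1 → 2 → 3 → 4

Answer: 4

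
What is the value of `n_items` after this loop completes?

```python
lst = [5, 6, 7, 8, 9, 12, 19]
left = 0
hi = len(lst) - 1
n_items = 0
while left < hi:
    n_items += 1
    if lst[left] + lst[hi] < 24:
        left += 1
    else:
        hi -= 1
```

Steps to find pair summing to 24
`n_items` takes the values: 0 → 1 → 2 → 3 → 4 → 5 → 6

Answer: 6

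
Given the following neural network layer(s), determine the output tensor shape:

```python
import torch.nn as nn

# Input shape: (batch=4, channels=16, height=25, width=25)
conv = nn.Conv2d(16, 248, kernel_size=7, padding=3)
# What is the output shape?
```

Input: (4, 16, 25, 25) -> Output: (4, 248, 25, 25)

Answer: (4, 248, 25, 25)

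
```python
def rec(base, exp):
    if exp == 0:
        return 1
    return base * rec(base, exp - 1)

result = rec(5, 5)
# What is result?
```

rec(5, 5) = 5 * 5 * 5 * 5 * 5 = 3125

Answer: 3125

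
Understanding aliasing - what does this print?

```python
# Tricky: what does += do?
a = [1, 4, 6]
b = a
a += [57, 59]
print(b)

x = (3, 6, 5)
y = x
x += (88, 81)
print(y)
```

Key concept: += behavior differs for mutable vs immutable.
Step by step:
`a = [1, 4, 6]` → a = [1, 4, 6]
`b = a` → b = [1, 4, 6] (same object as a)
`a += [57, 59]` → a = [1, 4, 6, 57, 59] (same object as b); b = [1, 4, 6, 57, 59] (same object as a)
`print(b)` → prints [1, 4, 6, 57, 59]
`x = (3, 6, 5)` → x = (3, 6, 5)
`y = x` → y = (3, 6, 5)
`x += (88, 81)` → x = (3, 6, 5, 88, 81)
`print(y)` → prints (3, 6, 5)

Answer:
[1, 4, 6, 57, 59]
(3, 6, 5)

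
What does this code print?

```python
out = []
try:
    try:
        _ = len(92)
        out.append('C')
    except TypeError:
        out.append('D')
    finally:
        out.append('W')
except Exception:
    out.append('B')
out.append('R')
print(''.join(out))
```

Execution trace: 'D' (inner except TypeError) → 'W' (inner finally) → 'R' (after the try/except). Output: DWR

Answer: DWR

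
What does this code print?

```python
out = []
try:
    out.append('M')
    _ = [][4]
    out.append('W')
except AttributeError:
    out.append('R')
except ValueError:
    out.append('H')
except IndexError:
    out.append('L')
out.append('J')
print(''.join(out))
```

Execution trace: 'M' (try body) → 'L' (except IndexError) → 'J' (after the try/except). Output: MLJ

Answer: MLJ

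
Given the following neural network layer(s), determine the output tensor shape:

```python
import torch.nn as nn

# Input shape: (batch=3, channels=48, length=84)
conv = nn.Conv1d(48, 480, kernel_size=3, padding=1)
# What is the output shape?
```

Input: (3, 48, 84) -> Output: (3, 480, 84)

Answer: (3, 480, 84)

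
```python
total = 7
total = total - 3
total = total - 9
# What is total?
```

Trace:
`total = 7` → total = 7
`total = total - 3` → total = 4
`total = total - 9` → total = -5
So total = -5

Answer: -5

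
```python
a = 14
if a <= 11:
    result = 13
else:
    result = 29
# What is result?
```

Trace:
`a = 14` → a = 14
`if a <= 11: ...` → a <= 11 is False, take else branch → result = 29
So result = 29

Answer: 29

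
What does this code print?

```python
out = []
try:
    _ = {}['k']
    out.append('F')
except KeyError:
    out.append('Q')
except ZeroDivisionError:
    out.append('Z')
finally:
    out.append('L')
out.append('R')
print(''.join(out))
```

Execution trace: 'Q' (except KeyError) → 'L' (finally) → 'R' (after the try/except). Output: QLR

Answer: QLR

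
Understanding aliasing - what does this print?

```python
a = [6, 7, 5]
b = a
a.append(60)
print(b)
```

Key concept: basic list aliasing.
Step by step:
`a = [6, 7, 5]` → a = [6, 7, 5]
`b = a` → b = [6, 7, 5] (same object as a)
`a.append(60)` → a = [6, 7, 5, 60] (same object as b); b = [6, 7, 5, 60] (same object as a)
`print(b)` → prints [6, 7, 5, 60]

Answer: [6, 7, 5, 60]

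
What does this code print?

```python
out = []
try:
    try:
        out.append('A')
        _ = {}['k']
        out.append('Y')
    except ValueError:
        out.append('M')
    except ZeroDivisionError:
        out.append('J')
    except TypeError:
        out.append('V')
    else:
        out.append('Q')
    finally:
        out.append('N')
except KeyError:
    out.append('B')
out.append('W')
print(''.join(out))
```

Execution trace: 'A' (inner try body) → 'N' (inner finally) → 'B' (outer except KeyError) → 'W' (after the try/except). Output: ANBW

Answer: ANBW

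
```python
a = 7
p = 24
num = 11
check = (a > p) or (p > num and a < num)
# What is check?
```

Trace:
`a = 7` → a = 7
`p = 24` → p = 24
`num = 11` → num = 11
`check = (a > p) or (p > num and a < num)` → check = True
So check = True

Answer: True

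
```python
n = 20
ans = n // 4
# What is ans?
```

Trace:
`n = 20` → n = 20
`ans = n // 4` → ans = 5
So ans = 5

Answer: 5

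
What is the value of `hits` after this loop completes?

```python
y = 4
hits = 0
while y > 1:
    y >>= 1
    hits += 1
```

Count right shifts until 1
`hits` takes the values: 0 → 1 → 2

Answer: 2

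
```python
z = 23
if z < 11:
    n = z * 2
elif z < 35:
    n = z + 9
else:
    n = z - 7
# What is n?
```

Trace:
`z = 23` → z = 23
`if z < 11: ...` → z < 11 is False, z < 35 is True → n = 32
So n = 32

Answer: 32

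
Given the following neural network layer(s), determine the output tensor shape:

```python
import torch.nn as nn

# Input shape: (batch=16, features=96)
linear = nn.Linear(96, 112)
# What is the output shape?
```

Input: (16, 96) -> Output: (16, 112)

Answer: (16, 112)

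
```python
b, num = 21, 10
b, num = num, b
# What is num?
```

Trace:
`b, num = 21, 10` → b = 21; num = 10
`b, num = num, b` → b = 10; num = 21
So num = 21

Answer: 21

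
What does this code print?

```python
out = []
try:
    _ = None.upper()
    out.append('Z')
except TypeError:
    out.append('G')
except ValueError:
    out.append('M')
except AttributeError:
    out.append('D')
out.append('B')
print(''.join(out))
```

Execution trace: 'D' (except AttributeError) → 'B' (after the try/except). Output: DB

Answer: DB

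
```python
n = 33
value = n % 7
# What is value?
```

Trace:
`n = 33` → n = 33
`value = n % 7` → value = 5
So value = 5

Answer: 5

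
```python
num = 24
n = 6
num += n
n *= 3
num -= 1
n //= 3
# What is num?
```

Trace:
`num = 24` → num = 24
`n = 6` → n = 6
`num += n` → num = 30
`n *= 3` → n = 18
`num -= 1` → num = 29
`n //= 3` → n = 6
So num = 29

Answer: 29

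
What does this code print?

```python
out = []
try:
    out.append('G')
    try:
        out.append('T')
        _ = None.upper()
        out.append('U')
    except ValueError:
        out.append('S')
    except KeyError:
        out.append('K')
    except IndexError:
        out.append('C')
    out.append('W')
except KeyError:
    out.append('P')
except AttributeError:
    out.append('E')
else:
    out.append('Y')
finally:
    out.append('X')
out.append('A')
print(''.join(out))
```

Execution trace: 'G' (try body) → 'T' (inner try body) → 'E' (except AttributeError) → 'X' (finally) → 'A' (after the try/except). Output: GTEXA

Answer: GTEXA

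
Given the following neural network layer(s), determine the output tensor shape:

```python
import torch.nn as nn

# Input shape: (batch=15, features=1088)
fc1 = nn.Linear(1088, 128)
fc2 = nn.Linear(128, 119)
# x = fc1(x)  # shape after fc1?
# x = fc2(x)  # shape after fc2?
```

Input: (15, 1088) -> after fc1: (15, 128) -> Output: (15, 119)

Answer: (15, 119)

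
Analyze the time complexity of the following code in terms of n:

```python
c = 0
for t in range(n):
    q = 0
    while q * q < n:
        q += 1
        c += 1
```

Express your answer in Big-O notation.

Each loop level contributes: n × √n. Multiplying the contributions gives O(n√n).

Answer: O(n√n)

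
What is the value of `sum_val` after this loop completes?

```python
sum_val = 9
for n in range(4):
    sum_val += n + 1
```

Start at 9, add 1 to 4 = 19
`sum_val` takes the values: 9 → 10 → 12 → 15 → 19

Answer: 19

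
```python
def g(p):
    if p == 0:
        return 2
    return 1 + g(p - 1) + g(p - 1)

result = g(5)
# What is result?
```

g(p) = 1 + 2·g(p-1), g(0)=2. Closed form: (2+1)·2^5 - 1 = 95.

Answer: 95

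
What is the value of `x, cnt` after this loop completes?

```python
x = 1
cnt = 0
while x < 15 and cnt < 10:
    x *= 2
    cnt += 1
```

Double until >= 15 or 10 iterations
`x, cnt` takes the values: (1, 0) → (2, 0) → (2, 1) → (4, 1) → (4, 2) → (8, 2) → (8, 3) → (16, 3) → (16, 4)

Answer: 16, 4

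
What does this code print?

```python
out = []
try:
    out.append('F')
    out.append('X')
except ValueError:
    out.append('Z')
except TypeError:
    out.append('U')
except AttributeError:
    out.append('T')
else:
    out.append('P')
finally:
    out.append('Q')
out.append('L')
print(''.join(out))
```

Execution trace: 'F' (try body) → 'X' (try body, no exception) → 'P' (else) → 'Q' (finally) → 'L' (after the try/except). Output: FXPQL

Answer: FXPQL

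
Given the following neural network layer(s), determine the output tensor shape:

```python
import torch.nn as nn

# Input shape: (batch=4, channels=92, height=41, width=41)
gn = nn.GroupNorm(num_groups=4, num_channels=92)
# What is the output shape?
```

Input: (4, 92, 41, 41) -> Output: (4, 92, 41, 41)

Answer: (4, 92, 41, 41)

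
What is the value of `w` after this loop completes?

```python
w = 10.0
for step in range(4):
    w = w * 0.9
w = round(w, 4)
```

Exponential decay: 10.0 * 0.9^4
`w` takes the values: 10.0 → 9.0 → 8.1 → 7.29 → 6.561

Answer: 6.561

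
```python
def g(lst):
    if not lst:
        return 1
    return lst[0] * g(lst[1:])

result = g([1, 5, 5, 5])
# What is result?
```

Product over [1, 5, 5, 5] = 1 * 5 * 5 * 5 = 125

Answer: 125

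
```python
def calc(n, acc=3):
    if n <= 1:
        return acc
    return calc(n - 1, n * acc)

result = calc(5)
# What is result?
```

Accumulator trace (n, acc): (5, 3) -> (4, 15) -> (3, 60) -> (2, 180) -> (1, 360) -> return 360

Answer: 360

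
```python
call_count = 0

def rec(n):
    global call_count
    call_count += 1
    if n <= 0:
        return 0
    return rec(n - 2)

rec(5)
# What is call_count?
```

Linear recursion stepping by 2: 4 calls from n=5 down to ≤0.

Answer: 4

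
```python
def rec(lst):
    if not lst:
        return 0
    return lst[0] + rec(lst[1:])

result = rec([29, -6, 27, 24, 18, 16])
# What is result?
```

29 + (-6) + 27 + 24 + 18 + 16 + 0 = 108

Answer: 108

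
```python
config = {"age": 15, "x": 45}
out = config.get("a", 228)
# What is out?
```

Trace:
`config = {"age": 15, "x": 45}` → config = {'age': 15, 'x': 45}
`out = config.get("a", 228)` → out = 228
So out = 228

Answer: 228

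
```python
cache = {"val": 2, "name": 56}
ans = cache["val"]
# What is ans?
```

Trace:
`cache = {"val": 2, "name": 56}` → cache = {'val': 2, 'name': 56}
`ans = cache["val"]` → ans = 2
So ans = 2

Answer: 2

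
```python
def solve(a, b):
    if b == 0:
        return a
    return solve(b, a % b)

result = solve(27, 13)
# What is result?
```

solve(27, 13) -> solve(13, 1) -> solve(1, 0) -> 1

Answer: 1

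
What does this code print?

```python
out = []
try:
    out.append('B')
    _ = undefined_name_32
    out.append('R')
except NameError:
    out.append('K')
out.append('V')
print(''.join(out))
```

Execution trace: 'B' (try body) → 'K' (except NameError) → 'V' (after the try/except). Output: BKV

Answer: BKV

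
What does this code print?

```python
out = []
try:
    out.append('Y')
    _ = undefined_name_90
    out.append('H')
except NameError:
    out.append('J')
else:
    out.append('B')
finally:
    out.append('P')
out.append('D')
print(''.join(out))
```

Execution trace: 'Y' (try body) → 'J' (except NameError) → 'P' (finally) → 'D' (after the try/except). Output: YJPD

Answer: YJPD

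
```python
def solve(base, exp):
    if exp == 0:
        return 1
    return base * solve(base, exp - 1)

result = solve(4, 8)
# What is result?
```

solve(4, 8) = 4 * 4 * 4 * 4 * 4 * 4 * 4 * 4 = 65536

Answer: 65536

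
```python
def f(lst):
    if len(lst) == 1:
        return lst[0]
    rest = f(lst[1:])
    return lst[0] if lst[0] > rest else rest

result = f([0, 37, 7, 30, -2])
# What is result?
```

Recursive max over [0, 37, 7, 30, -2] = 37

Answer: 37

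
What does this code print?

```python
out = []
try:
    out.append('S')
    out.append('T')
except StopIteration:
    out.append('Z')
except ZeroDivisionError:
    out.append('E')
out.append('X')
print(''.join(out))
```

Execution trace: 'S' (try body) → 'T' (try body, no exception) → 'X' (after the try/except). Output: STX

Answer: STX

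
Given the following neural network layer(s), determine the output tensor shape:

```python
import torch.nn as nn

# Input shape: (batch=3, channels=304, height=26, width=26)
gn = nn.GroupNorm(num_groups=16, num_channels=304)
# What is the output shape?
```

Input: (3, 304, 26, 26) -> Output: (3, 304, 26, 26)

Answer: (3, 304, 26, 26)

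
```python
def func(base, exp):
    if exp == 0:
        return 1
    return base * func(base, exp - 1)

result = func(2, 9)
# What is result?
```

func(2, 9) = 2 * 2 * 2 * 2 * 2 * 2 * 2 * 2 * 2 = 512

Answer: 512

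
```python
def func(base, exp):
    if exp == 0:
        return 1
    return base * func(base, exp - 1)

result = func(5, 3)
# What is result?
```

func(5, 3) = 5 * 5 * 5 = 125

Answer: 125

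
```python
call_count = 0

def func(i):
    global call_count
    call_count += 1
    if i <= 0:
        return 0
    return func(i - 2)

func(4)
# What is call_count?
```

Linear recursion stepping by 2: 3 calls from i=4 down to ≤0.

Answer: 3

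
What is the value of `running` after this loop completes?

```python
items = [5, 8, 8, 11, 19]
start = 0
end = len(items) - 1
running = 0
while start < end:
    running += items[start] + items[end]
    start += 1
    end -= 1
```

Sum of pairs from ends
`running` takes the values: 0 → 24 → 43

Answer: 43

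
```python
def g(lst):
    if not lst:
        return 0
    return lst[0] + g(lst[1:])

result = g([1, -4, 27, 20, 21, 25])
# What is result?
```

1 + (-4) + 27 + 20 + 21 + 25 + 0 = 90

Answer: 90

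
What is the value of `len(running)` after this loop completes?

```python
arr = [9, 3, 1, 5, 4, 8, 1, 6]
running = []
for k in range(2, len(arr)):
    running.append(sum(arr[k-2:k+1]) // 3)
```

Number of 3-element averages
`running` takes the values: [] → [4] → [4, 3] → [4, 3, 3] → [4, 3, 3, 5] → [4, 3, 3, 5, 4] → [4, 3, 3, 5, 4, 5]
So `len(running)` = 6

Answer: 6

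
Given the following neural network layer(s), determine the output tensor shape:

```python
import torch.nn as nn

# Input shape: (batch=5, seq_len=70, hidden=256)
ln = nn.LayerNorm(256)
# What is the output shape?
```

Input: (5, 70, 256) -> Output: (5, 70, 256)

Answer: (5, 70, 256)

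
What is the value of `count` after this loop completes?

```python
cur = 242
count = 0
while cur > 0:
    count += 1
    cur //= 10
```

Count digits by repeated division by 10
`count` takes the values: 0 → 1 → 2 → 3

Answer: 3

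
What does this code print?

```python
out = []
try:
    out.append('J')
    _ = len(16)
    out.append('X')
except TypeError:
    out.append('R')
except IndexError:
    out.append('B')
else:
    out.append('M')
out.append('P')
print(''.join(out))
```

Execution trace: 'J' (try body) → 'R' (except TypeError) → 'P' (after the try/except). Output: JRP

Answer: JRP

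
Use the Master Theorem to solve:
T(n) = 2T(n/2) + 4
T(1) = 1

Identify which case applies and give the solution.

a=2, b=2, f(n)=4. log_2(2) = 1. Since c=0 < 1, Case 1 applies: T(n) = Θ(n^log_b(a)) = O(n).

Answer: O(n) - Case 1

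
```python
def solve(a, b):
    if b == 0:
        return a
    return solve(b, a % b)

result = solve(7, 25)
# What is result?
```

solve(7, 25) -> solve(25, 7) -> solve(7, 4) -> solve(4, 3) -> solve(3, 1) -> solve(1, 0) -> 1

Answer: 1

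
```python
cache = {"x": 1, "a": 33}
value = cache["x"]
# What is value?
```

Trace:
`cache = {"x": 1, "a": 33}` → cache = {'x': 1, 'a': 33}
`value = cache["x"]` → value = 1
So value = 1

Answer: 1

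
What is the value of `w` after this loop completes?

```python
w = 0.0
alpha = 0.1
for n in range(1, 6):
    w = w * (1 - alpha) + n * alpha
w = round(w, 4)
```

Moving average with lr=0.1
`w` takes the values: 0.0 → 0.1 → 0.29 → 0.561 → 0.9049 → 1.31441 → 1.3144

Answer: 1.3144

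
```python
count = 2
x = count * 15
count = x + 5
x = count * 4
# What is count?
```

Trace:
`count = 2` → count = 2
`x = count * 15` → x = 30
`count = x + 5` → count = 35
`x = count * 4` → x = 140
So count = 35

Answer: 35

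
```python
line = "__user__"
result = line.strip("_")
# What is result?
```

Trace:
`line = "__user__"` → line = '__user__'
`result = line.strip("_")` → result = 'user'
So result = 'user'

Answer: 'user'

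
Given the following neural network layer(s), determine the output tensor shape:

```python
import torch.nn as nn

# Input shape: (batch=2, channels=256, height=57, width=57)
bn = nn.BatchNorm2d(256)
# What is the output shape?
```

Input: (2, 256, 57, 57) -> Output: (2, 256, 57, 57)

Answer: (2, 256, 57, 57)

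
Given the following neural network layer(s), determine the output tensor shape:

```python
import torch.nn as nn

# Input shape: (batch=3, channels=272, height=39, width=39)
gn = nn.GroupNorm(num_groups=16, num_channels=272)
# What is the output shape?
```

Input: (3, 272, 39, 39) -> Output: (3, 272, 39, 39)

Answer: (3, 272, 39, 39)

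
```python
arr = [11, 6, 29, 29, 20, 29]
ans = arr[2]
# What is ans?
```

Trace:
`arr = [11, 6, 29, 29, 20, 29]` → arr = [11, 6, 29, 29, 20, 29]
`ans = arr[2]` → ans = 29
So ans = 29

Answer: 29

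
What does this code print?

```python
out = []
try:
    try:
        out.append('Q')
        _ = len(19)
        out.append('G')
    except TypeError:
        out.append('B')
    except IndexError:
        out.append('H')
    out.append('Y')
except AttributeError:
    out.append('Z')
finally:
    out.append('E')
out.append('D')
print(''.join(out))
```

Execution trace: 'Q' (inner try body) → 'B' (inner except TypeError) → 'Y' (try body, no exception) → 'E' (finally) → 'D' (after the try/except). Output: QBYED

Answer: QBYED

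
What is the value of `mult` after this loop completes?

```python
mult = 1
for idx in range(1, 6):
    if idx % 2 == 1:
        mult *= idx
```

Product of odd numbers 1 to 5
`mult` takes the values: 1 → 3 → 15

Answer: 15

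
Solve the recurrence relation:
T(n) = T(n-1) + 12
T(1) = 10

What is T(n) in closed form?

Unrolling: T(n) = T(1) + 12·(n-1) = 10 + 12(n-1) = 12n - 2.

Answer: T(n) = 12n - 2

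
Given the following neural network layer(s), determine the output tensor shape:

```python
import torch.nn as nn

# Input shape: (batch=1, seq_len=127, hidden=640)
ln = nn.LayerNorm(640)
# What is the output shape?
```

Input: (1, 127, 640) -> Output: (1, 127, 640)

Answer: (1, 127, 640)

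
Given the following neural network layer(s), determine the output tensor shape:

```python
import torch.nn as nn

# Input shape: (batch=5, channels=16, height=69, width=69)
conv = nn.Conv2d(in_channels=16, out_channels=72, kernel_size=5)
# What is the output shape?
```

Input: (5, 16, 69, 69) -> Output: (5, 72, 65, 65)

Answer: (5, 72, 65, 65)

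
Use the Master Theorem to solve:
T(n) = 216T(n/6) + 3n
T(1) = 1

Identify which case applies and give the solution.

a=216, b=6, f(n)=3n. log_6(216) = 3. Since c=1 < 3, Case 1 applies: T(n) = Θ(n^log_b(a)) = O(n^3).

Answer: O(n^3) - Case 1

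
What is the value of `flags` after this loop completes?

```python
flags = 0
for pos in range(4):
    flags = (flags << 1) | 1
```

Build 4 consecutive 1-bits: 0b1111
`flags` takes the values: 0 → 1 → 3 → 7 → 15

Answer: 15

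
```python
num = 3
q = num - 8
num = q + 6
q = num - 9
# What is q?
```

Trace:
`num = 3` → num = 3
`q = num - 8` → q = -5
`num = q + 6` → num = 1
`q = num - 9` → q = -8
So q = -8

Answer: -8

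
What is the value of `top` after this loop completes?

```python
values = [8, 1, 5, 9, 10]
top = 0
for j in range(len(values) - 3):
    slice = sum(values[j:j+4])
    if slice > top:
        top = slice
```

Max sum of 4-element window in [8, 1, 5, 9, 10]
`top` takes the values: 0 → 23 → 25

Answer: 25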